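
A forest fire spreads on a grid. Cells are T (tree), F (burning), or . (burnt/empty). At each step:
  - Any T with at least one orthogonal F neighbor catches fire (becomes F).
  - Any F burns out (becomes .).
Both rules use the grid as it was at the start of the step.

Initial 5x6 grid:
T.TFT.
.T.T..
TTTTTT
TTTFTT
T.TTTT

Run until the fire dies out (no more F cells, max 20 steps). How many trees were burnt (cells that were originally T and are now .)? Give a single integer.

Answer: 20

Derivation:
Step 1: +7 fires, +2 burnt (F count now 7)
Step 2: +6 fires, +7 burnt (F count now 6)
Step 3: +4 fires, +6 burnt (F count now 4)
Step 4: +3 fires, +4 burnt (F count now 3)
Step 5: +0 fires, +3 burnt (F count now 0)
Fire out after step 5
Initially T: 21, now '.': 29
Total burnt (originally-T cells now '.'): 20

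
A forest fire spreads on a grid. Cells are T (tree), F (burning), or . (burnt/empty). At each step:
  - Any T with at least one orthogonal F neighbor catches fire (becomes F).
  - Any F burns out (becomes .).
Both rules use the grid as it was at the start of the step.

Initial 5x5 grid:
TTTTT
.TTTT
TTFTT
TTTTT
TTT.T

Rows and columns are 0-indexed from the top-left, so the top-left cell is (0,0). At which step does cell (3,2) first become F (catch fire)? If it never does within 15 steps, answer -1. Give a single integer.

Step 1: cell (3,2)='F' (+4 fires, +1 burnt)
  -> target ignites at step 1
Step 2: cell (3,2)='.' (+8 fires, +4 burnt)
Step 3: cell (3,2)='.' (+6 fires, +8 burnt)
Step 4: cell (3,2)='.' (+4 fires, +6 burnt)
Step 5: cell (3,2)='.' (+0 fires, +4 burnt)
  fire out at step 5

1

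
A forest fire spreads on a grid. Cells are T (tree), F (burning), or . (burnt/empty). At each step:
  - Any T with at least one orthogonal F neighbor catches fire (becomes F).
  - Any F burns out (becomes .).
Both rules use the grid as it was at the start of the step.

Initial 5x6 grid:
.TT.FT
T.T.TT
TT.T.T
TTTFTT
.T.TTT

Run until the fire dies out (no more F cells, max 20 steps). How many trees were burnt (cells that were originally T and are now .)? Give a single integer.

Answer: 17

Derivation:
Step 1: +6 fires, +2 burnt (F count now 6)
Step 2: +4 fires, +6 burnt (F count now 4)
Step 3: +5 fires, +4 burnt (F count now 5)
Step 4: +1 fires, +5 burnt (F count now 1)
Step 5: +1 fires, +1 burnt (F count now 1)
Step 6: +0 fires, +1 burnt (F count now 0)
Fire out after step 6
Initially T: 20, now '.': 27
Total burnt (originally-T cells now '.'): 17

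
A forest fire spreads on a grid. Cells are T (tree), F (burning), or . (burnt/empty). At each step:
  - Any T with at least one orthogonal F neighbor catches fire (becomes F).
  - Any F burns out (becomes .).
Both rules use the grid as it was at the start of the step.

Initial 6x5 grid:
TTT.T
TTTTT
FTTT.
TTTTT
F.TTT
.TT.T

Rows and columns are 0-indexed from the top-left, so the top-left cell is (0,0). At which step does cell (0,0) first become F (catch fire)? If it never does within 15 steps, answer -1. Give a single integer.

Step 1: cell (0,0)='T' (+3 fires, +2 burnt)
Step 2: cell (0,0)='F' (+4 fires, +3 burnt)
  -> target ignites at step 2
Step 3: cell (0,0)='.' (+4 fires, +4 burnt)
Step 4: cell (0,0)='.' (+4 fires, +4 burnt)
Step 5: cell (0,0)='.' (+4 fires, +4 burnt)
Step 6: cell (0,0)='.' (+3 fires, +4 burnt)
Step 7: cell (0,0)='.' (+1 fires, +3 burnt)
Step 8: cell (0,0)='.' (+0 fires, +1 burnt)
  fire out at step 8

2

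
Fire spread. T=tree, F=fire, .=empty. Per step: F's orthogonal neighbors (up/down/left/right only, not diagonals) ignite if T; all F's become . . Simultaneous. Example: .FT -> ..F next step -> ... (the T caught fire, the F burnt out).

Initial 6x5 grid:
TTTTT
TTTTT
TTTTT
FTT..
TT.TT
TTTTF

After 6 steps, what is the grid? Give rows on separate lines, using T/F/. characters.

Step 1: 5 trees catch fire, 2 burn out
  TTTTT
  TTTTT
  FTTTT
  .FT..
  FT.TF
  TTTF.
Step 2: 7 trees catch fire, 5 burn out
  TTTTT
  FTTTT
  .FTTT
  ..F..
  .F.F.
  FTF..
Step 3: 4 trees catch fire, 7 burn out
  FTTTT
  .FTTT
  ..FTT
  .....
  .....
  .F...
Step 4: 3 trees catch fire, 4 burn out
  .FTTT
  ..FTT
  ...FT
  .....
  .....
  .....
Step 5: 3 trees catch fire, 3 burn out
  ..FTT
  ...FT
  ....F
  .....
  .....
  .....
Step 6: 2 trees catch fire, 3 burn out
  ...FT
  ....F
  .....
  .....
  .....
  .....

...FT
....F
.....
.....
.....
.....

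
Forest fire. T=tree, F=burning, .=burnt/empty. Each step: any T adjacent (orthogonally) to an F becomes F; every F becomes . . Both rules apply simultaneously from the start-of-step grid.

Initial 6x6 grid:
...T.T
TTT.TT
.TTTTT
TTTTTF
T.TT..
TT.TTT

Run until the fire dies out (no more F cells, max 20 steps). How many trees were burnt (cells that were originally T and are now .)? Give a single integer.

Answer: 24

Derivation:
Step 1: +2 fires, +1 burnt (F count now 2)
Step 2: +3 fires, +2 burnt (F count now 3)
Step 3: +5 fires, +3 burnt (F count now 5)
Step 4: +4 fires, +5 burnt (F count now 4)
Step 5: +4 fires, +4 burnt (F count now 4)
Step 6: +3 fires, +4 burnt (F count now 3)
Step 7: +2 fires, +3 burnt (F count now 2)
Step 8: +1 fires, +2 burnt (F count now 1)
Step 9: +0 fires, +1 burnt (F count now 0)
Fire out after step 9
Initially T: 25, now '.': 35
Total burnt (originally-T cells now '.'): 24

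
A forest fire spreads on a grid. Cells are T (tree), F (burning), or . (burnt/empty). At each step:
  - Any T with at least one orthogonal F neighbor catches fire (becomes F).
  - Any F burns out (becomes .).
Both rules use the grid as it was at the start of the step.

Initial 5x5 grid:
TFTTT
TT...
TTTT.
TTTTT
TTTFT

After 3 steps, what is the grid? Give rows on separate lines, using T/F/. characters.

Step 1: 6 trees catch fire, 2 burn out
  F.FTT
  TF...
  TTTT.
  TTTFT
  TTF.F
Step 2: 7 trees catch fire, 6 burn out
  ...FT
  F....
  TFTF.
  TTF.F
  TF...
Step 3: 5 trees catch fire, 7 burn out
  ....F
  .....
  F.F..
  TF...
  F....

....F
.....
F.F..
TF...
F....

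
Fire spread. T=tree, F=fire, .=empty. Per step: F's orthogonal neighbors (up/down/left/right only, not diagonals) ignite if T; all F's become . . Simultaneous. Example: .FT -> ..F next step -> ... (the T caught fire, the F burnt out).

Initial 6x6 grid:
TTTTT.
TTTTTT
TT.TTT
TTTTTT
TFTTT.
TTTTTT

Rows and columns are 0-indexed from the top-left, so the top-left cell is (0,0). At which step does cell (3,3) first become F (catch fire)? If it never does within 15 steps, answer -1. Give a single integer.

Step 1: cell (3,3)='T' (+4 fires, +1 burnt)
Step 2: cell (3,3)='T' (+6 fires, +4 burnt)
Step 3: cell (3,3)='F' (+5 fires, +6 burnt)
  -> target ignites at step 3
Step 4: cell (3,3)='.' (+6 fires, +5 burnt)
Step 5: cell (3,3)='.' (+6 fires, +6 burnt)
Step 6: cell (3,3)='.' (+3 fires, +6 burnt)
Step 7: cell (3,3)='.' (+2 fires, +3 burnt)
Step 8: cell (3,3)='.' (+0 fires, +2 burnt)
  fire out at step 8

3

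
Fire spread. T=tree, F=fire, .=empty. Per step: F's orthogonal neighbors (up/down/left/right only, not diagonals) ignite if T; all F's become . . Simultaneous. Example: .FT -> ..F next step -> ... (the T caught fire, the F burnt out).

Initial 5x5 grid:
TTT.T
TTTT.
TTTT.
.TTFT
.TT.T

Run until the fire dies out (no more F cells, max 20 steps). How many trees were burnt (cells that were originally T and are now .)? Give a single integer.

Answer: 17

Derivation:
Step 1: +3 fires, +1 burnt (F count now 3)
Step 2: +5 fires, +3 burnt (F count now 5)
Step 3: +3 fires, +5 burnt (F count now 3)
Step 4: +3 fires, +3 burnt (F count now 3)
Step 5: +2 fires, +3 burnt (F count now 2)
Step 6: +1 fires, +2 burnt (F count now 1)
Step 7: +0 fires, +1 burnt (F count now 0)
Fire out after step 7
Initially T: 18, now '.': 24
Total burnt (originally-T cells now '.'): 17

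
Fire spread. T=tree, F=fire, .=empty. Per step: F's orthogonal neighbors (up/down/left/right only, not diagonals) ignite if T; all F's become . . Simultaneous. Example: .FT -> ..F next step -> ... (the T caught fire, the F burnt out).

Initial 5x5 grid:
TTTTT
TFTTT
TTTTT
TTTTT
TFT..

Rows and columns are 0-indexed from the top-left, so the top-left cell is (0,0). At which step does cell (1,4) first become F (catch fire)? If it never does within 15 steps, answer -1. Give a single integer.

Step 1: cell (1,4)='T' (+7 fires, +2 burnt)
Step 2: cell (1,4)='T' (+7 fires, +7 burnt)
Step 3: cell (1,4)='F' (+4 fires, +7 burnt)
  -> target ignites at step 3
Step 4: cell (1,4)='.' (+3 fires, +4 burnt)
Step 5: cell (1,4)='.' (+0 fires, +3 burnt)
  fire out at step 5

3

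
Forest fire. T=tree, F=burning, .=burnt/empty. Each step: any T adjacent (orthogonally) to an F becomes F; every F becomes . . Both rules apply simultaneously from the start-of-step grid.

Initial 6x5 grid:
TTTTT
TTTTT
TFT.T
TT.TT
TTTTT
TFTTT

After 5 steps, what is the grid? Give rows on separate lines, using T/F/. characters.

Step 1: 7 trees catch fire, 2 burn out
  TTTTT
  TFTTT
  F.F.T
  TF.TT
  TFTTT
  F.FTT
Step 2: 7 trees catch fire, 7 burn out
  TFTTT
  F.FTT
  ....T
  F..TT
  F.FTT
  ...FT
Step 3: 5 trees catch fire, 7 burn out
  F.FTT
  ...FT
  ....T
  ...TT
  ...FT
  ....F
Step 4: 4 trees catch fire, 5 burn out
  ...FT
  ....F
  ....T
  ...FT
  ....F
  .....
Step 5: 3 trees catch fire, 4 burn out
  ....F
  .....
  ....F
  ....F
  .....
  .....

....F
.....
....F
....F
.....
.....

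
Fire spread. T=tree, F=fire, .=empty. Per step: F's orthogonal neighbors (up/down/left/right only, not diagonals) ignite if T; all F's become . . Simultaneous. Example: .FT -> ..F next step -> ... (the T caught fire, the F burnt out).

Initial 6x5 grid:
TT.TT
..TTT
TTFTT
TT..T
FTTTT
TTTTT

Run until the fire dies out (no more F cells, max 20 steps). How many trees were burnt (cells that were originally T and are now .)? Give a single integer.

Step 1: +6 fires, +2 burnt (F count now 6)
Step 2: +6 fires, +6 burnt (F count now 6)
Step 3: +5 fires, +6 burnt (F count now 5)
Step 4: +3 fires, +5 burnt (F count now 3)
Step 5: +1 fires, +3 burnt (F count now 1)
Step 6: +0 fires, +1 burnt (F count now 0)
Fire out after step 6
Initially T: 23, now '.': 28
Total burnt (originally-T cells now '.'): 21

Answer: 21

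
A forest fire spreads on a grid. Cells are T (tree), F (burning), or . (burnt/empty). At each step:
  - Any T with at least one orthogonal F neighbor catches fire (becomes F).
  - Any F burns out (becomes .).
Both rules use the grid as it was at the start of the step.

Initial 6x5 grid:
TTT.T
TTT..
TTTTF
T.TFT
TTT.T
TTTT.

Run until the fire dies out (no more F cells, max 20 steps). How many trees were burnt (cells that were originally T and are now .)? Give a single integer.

Answer: 21

Derivation:
Step 1: +3 fires, +2 burnt (F count now 3)
Step 2: +3 fires, +3 burnt (F count now 3)
Step 3: +4 fires, +3 burnt (F count now 4)
Step 4: +6 fires, +4 burnt (F count now 6)
Step 5: +4 fires, +6 burnt (F count now 4)
Step 6: +1 fires, +4 burnt (F count now 1)
Step 7: +0 fires, +1 burnt (F count now 0)
Fire out after step 7
Initially T: 22, now '.': 29
Total burnt (originally-T cells now '.'): 21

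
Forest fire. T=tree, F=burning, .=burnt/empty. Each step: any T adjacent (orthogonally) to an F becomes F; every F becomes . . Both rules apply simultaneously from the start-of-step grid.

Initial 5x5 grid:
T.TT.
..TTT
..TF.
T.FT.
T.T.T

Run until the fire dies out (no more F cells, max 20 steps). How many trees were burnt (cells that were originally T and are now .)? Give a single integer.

Step 1: +4 fires, +2 burnt (F count now 4)
Step 2: +3 fires, +4 burnt (F count now 3)
Step 3: +1 fires, +3 burnt (F count now 1)
Step 4: +0 fires, +1 burnt (F count now 0)
Fire out after step 4
Initially T: 12, now '.': 21
Total burnt (originally-T cells now '.'): 8

Answer: 8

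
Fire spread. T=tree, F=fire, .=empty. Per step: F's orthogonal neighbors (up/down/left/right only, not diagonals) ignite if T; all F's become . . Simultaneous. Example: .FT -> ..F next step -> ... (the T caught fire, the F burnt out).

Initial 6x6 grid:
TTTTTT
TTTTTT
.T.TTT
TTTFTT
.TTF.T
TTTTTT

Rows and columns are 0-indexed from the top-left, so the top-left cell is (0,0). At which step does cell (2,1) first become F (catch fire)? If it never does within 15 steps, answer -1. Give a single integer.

Step 1: cell (2,1)='T' (+5 fires, +2 burnt)
Step 2: cell (2,1)='T' (+7 fires, +5 burnt)
Step 3: cell (2,1)='F' (+9 fires, +7 burnt)
  -> target ignites at step 3
Step 4: cell (2,1)='.' (+5 fires, +9 burnt)
Step 5: cell (2,1)='.' (+3 fires, +5 burnt)
Step 6: cell (2,1)='.' (+1 fires, +3 burnt)
Step 7: cell (2,1)='.' (+0 fires, +1 burnt)
  fire out at step 7

3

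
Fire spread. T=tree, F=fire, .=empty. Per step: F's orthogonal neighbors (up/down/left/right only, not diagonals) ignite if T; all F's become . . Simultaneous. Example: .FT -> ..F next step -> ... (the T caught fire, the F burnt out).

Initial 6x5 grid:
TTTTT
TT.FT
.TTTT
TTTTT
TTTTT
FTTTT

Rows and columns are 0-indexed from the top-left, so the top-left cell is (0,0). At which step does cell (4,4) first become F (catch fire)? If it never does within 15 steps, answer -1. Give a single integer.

Step 1: cell (4,4)='T' (+5 fires, +2 burnt)
Step 2: cell (4,4)='T' (+8 fires, +5 burnt)
Step 3: cell (4,4)='T' (+8 fires, +8 burnt)
Step 4: cell (4,4)='F' (+4 fires, +8 burnt)
  -> target ignites at step 4
Step 5: cell (4,4)='.' (+1 fires, +4 burnt)
Step 6: cell (4,4)='.' (+0 fires, +1 burnt)
  fire out at step 6

4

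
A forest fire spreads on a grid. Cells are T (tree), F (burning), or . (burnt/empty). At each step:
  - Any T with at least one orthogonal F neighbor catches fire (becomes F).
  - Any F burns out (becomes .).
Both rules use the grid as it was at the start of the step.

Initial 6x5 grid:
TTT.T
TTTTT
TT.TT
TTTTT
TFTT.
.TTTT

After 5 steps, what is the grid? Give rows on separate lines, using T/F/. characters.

Step 1: 4 trees catch fire, 1 burn out
  TTT.T
  TTTTT
  TT.TT
  TFTTT
  F.FT.
  .FTTT
Step 2: 5 trees catch fire, 4 burn out
  TTT.T
  TTTTT
  TF.TT
  F.FTT
  ...F.
  ..FTT
Step 3: 4 trees catch fire, 5 burn out
  TTT.T
  TFTTT
  F..TT
  ...FT
  .....
  ...FT
Step 4: 6 trees catch fire, 4 burn out
  TFT.T
  F.FTT
  ...FT
  ....F
  .....
  ....F
Step 5: 4 trees catch fire, 6 burn out
  F.F.T
  ...FT
  ....F
  .....
  .....
  .....

F.F.T
...FT
....F
.....
.....
.....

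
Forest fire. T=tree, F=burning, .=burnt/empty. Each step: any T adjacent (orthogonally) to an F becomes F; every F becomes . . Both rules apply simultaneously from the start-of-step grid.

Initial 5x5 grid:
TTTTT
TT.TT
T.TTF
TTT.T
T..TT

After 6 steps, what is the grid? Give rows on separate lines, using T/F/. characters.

Step 1: 3 trees catch fire, 1 burn out
  TTTTT
  TT.TF
  T.TF.
  TTT.F
  T..TT
Step 2: 4 trees catch fire, 3 burn out
  TTTTF
  TT.F.
  T.F..
  TTT..
  T..TF
Step 3: 3 trees catch fire, 4 burn out
  TTTF.
  TT...
  T....
  TTF..
  T..F.
Step 4: 2 trees catch fire, 3 burn out
  TTF..
  TT...
  T....
  TF...
  T....
Step 5: 2 trees catch fire, 2 burn out
  TF...
  TT...
  T....
  F....
  T....
Step 6: 4 trees catch fire, 2 burn out
  F....
  TF...
  F....
  .....
  F....

F....
TF...
F....
.....
F....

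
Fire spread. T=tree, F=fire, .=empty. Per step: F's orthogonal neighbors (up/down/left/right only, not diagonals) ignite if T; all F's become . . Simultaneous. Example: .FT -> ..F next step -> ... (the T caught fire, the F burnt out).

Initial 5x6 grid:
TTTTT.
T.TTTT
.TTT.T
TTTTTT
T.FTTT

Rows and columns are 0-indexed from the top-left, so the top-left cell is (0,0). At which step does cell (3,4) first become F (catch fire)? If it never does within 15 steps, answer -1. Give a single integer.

Step 1: cell (3,4)='T' (+2 fires, +1 burnt)
Step 2: cell (3,4)='T' (+4 fires, +2 burnt)
Step 3: cell (3,4)='F' (+6 fires, +4 burnt)
  -> target ignites at step 3
Step 4: cell (3,4)='.' (+4 fires, +6 burnt)
Step 5: cell (3,4)='.' (+4 fires, +4 burnt)
Step 6: cell (3,4)='.' (+3 fires, +4 burnt)
Step 7: cell (3,4)='.' (+1 fires, +3 burnt)
Step 8: cell (3,4)='.' (+0 fires, +1 burnt)
  fire out at step 8

3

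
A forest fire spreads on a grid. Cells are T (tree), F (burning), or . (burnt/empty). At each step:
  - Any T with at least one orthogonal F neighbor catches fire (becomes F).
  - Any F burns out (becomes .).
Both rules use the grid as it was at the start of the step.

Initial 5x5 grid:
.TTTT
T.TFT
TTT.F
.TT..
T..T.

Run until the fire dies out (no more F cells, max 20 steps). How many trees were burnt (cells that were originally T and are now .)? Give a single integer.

Step 1: +3 fires, +2 burnt (F count now 3)
Step 2: +3 fires, +3 burnt (F count now 3)
Step 3: +3 fires, +3 burnt (F count now 3)
Step 4: +2 fires, +3 burnt (F count now 2)
Step 5: +1 fires, +2 burnt (F count now 1)
Step 6: +0 fires, +1 burnt (F count now 0)
Fire out after step 6
Initially T: 14, now '.': 23
Total burnt (originally-T cells now '.'): 12

Answer: 12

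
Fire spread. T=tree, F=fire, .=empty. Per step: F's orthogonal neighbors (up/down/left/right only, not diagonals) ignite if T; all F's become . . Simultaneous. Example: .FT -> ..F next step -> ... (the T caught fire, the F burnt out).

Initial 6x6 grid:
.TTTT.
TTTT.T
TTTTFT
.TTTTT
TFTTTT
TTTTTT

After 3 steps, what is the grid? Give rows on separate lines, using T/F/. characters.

Step 1: 7 trees catch fire, 2 burn out
  .TTTT.
  TTTT.T
  TTTF.F
  .FTTFT
  F.FTTT
  TFTTTT
Step 2: 11 trees catch fire, 7 burn out
  .TTTT.
  TTTF.F
  TFF...
  ..FF.F
  ...FFT
  F.FTTT
Step 3: 7 trees catch fire, 11 burn out
  .TTFT.
  TFF...
  F.....
  ......
  .....F
  ...FFT

.TTFT.
TFF...
F.....
......
.....F
...FFT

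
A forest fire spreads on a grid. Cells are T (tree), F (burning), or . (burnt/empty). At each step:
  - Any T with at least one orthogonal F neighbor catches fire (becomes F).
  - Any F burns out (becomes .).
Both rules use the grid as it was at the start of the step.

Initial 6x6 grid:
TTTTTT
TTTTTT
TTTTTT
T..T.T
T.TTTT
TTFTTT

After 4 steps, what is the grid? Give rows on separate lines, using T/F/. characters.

Step 1: 3 trees catch fire, 1 burn out
  TTTTTT
  TTTTTT
  TTTTTT
  T..T.T
  T.FTTT
  TF.FTT
Step 2: 3 trees catch fire, 3 burn out
  TTTTTT
  TTTTTT
  TTTTTT
  T..T.T
  T..FTT
  F...FT
Step 3: 4 trees catch fire, 3 burn out
  TTTTTT
  TTTTTT
  TTTTTT
  T..F.T
  F...FT
  .....F
Step 4: 3 trees catch fire, 4 burn out
  TTTTTT
  TTTTTT
  TTTFTT
  F....T
  .....F
  ......

TTTTTT
TTTTTT
TTTFTT
F....T
.....F
......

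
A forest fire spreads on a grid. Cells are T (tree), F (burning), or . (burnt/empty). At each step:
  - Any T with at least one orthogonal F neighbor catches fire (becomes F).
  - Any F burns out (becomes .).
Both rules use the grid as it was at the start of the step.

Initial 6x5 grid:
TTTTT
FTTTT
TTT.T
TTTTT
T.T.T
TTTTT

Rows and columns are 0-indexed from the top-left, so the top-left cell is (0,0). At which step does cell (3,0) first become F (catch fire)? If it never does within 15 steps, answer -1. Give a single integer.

Step 1: cell (3,0)='T' (+3 fires, +1 burnt)
Step 2: cell (3,0)='F' (+4 fires, +3 burnt)
  -> target ignites at step 2
Step 3: cell (3,0)='.' (+5 fires, +4 burnt)
Step 4: cell (3,0)='.' (+4 fires, +5 burnt)
Step 5: cell (3,0)='.' (+5 fires, +4 burnt)
Step 6: cell (3,0)='.' (+2 fires, +5 burnt)
Step 7: cell (3,0)='.' (+2 fires, +2 burnt)
Step 8: cell (3,0)='.' (+1 fires, +2 burnt)
Step 9: cell (3,0)='.' (+0 fires, +1 burnt)
  fire out at step 9

2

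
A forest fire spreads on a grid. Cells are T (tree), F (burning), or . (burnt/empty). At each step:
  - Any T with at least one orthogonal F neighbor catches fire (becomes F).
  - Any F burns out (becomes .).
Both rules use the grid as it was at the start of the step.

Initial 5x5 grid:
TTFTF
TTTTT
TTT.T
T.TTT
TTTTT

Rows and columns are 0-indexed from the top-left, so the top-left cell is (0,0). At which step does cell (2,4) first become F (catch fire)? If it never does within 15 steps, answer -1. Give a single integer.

Step 1: cell (2,4)='T' (+4 fires, +2 burnt)
Step 2: cell (2,4)='F' (+5 fires, +4 burnt)
  -> target ignites at step 2
Step 3: cell (2,4)='.' (+4 fires, +5 burnt)
Step 4: cell (2,4)='.' (+4 fires, +4 burnt)
Step 5: cell (2,4)='.' (+3 fires, +4 burnt)
Step 6: cell (2,4)='.' (+1 fires, +3 burnt)
Step 7: cell (2,4)='.' (+0 fires, +1 burnt)
  fire out at step 7

2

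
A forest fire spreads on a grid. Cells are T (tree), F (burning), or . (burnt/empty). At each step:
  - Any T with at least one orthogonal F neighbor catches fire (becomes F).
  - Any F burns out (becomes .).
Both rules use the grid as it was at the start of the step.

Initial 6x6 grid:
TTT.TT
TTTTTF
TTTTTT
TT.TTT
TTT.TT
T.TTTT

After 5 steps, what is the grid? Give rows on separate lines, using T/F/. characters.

Step 1: 3 trees catch fire, 1 burn out
  TTT.TF
  TTTTF.
  TTTTTF
  TT.TTT
  TTT.TT
  T.TTTT
Step 2: 4 trees catch fire, 3 burn out
  TTT.F.
  TTTF..
  TTTTF.
  TT.TTF
  TTT.TT
  T.TTTT
Step 3: 4 trees catch fire, 4 burn out
  TTT...
  TTF...
  TTTF..
  TT.TF.
  TTT.TF
  T.TTTT
Step 4: 6 trees catch fire, 4 burn out
  TTF...
  TF....
  TTF...
  TT.F..
  TTT.F.
  T.TTTF
Step 5: 4 trees catch fire, 6 burn out
  TF....
  F.....
  TF....
  TT....
  TTT...
  T.TTF.

TF....
F.....
TF....
TT....
TTT...
T.TTF.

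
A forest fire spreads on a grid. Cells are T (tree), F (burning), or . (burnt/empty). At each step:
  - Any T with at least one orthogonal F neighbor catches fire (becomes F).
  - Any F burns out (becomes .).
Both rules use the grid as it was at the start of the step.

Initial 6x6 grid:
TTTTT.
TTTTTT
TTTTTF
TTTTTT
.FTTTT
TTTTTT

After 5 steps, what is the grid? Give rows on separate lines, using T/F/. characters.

Step 1: 6 trees catch fire, 2 burn out
  TTTTT.
  TTTTTF
  TTTTF.
  TFTTTF
  ..FTTT
  TFTTTT
Step 2: 10 trees catch fire, 6 burn out
  TTTTT.
  TTTTF.
  TFTF..
  F.FTF.
  ...FTF
  F.FTTT
Step 3: 9 trees catch fire, 10 burn out
  TTTTF.
  TFTF..
  F.F...
  ...F..
  ....F.
  ...FTF
Step 4: 5 trees catch fire, 9 burn out
  TFTF..
  F.F...
  ......
  ......
  ......
  ....F.
Step 5: 2 trees catch fire, 5 burn out
  F.F...
  ......
  ......
  ......
  ......
  ......

F.F...
......
......
......
......
......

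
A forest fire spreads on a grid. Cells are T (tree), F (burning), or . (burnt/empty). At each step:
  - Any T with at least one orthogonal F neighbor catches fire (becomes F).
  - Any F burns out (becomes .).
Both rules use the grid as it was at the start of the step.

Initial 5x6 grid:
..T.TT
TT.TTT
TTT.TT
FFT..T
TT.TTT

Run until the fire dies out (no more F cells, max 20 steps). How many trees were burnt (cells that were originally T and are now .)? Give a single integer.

Step 1: +5 fires, +2 burnt (F count now 5)
Step 2: +3 fires, +5 burnt (F count now 3)
Step 3: +0 fires, +3 burnt (F count now 0)
Fire out after step 3
Initially T: 20, now '.': 18
Total burnt (originally-T cells now '.'): 8

Answer: 8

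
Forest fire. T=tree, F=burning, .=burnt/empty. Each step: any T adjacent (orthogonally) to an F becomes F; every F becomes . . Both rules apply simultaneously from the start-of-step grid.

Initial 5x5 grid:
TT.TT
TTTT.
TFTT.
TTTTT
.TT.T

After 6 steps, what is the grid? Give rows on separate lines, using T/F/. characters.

Step 1: 4 trees catch fire, 1 burn out
  TT.TT
  TFTT.
  F.FT.
  TFTTT
  .TT.T
Step 2: 7 trees catch fire, 4 burn out
  TF.TT
  F.FT.
  ...F.
  F.FTT
  .FT.T
Step 3: 4 trees catch fire, 7 burn out
  F..TT
  ...F.
  .....
  ...FT
  ..F.T
Step 4: 2 trees catch fire, 4 burn out
  ...FT
  .....
  .....
  ....F
  ....T
Step 5: 2 trees catch fire, 2 burn out
  ....F
  .....
  .....
  .....
  ....F
Step 6: 0 trees catch fire, 2 burn out
  .....
  .....
  .....
  .....
  .....

.....
.....
.....
.....
.....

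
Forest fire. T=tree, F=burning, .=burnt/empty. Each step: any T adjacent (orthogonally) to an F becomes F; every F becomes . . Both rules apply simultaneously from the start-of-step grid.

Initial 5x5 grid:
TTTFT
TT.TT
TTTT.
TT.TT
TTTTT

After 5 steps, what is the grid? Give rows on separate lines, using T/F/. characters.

Step 1: 3 trees catch fire, 1 burn out
  TTF.F
  TT.FT
  TTTT.
  TT.TT
  TTTTT
Step 2: 3 trees catch fire, 3 burn out
  TF...
  TT..F
  TTTF.
  TT.TT
  TTTTT
Step 3: 4 trees catch fire, 3 burn out
  F....
  TF...
  TTF..
  TT.FT
  TTTTT
Step 4: 4 trees catch fire, 4 burn out
  .....
  F....
  TF...
  TT..F
  TTTFT
Step 5: 4 trees catch fire, 4 burn out
  .....
  .....
  F....
  TF...
  TTF.F

.....
.....
F....
TF...
TTF.F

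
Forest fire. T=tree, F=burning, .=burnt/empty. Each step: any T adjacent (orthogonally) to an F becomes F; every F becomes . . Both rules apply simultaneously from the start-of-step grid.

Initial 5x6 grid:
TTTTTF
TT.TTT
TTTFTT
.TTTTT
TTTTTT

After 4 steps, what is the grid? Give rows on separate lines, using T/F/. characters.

Step 1: 6 trees catch fire, 2 burn out
  TTTTF.
  TT.FTF
  TTF.FT
  .TTFTT
  TTTTTT
Step 2: 7 trees catch fire, 6 burn out
  TTTF..
  TT..F.
  TF...F
  .TF.FT
  TTTFTT
Step 3: 7 trees catch fire, 7 burn out
  TTF...
  TF....
  F.....
  .F...F
  TTF.FT
Step 4: 4 trees catch fire, 7 burn out
  TF....
  F.....
  ......
  ......
  TF...F

TF....
F.....
......
......
TF...F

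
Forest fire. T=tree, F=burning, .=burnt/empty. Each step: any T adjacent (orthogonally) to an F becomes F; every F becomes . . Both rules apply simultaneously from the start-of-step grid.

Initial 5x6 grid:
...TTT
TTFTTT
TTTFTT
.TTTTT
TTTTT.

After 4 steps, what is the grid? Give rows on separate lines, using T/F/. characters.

Step 1: 5 trees catch fire, 2 burn out
  ...TTT
  TF.FTT
  TTF.FT
  .TTFTT
  TTTTT.
Step 2: 8 trees catch fire, 5 burn out
  ...FTT
  F...FT
  TF...F
  .TF.FT
  TTTFT.
Step 3: 7 trees catch fire, 8 burn out
  ....FT
  .....F
  F.....
  .F...F
  TTF.F.
Step 4: 2 trees catch fire, 7 burn out
  .....F
  ......
  ......
  ......
  TF....

.....F
......
......
......
TF....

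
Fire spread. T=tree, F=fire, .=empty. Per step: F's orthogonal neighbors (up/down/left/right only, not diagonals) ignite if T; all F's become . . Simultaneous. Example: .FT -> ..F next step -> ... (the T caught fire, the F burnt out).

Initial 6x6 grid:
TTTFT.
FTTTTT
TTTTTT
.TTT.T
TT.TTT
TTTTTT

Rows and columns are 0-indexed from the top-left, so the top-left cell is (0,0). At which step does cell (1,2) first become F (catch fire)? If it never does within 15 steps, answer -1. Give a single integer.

Step 1: cell (1,2)='T' (+6 fires, +2 burnt)
Step 2: cell (1,2)='F' (+5 fires, +6 burnt)
  -> target ignites at step 2
Step 3: cell (1,2)='.' (+5 fires, +5 burnt)
Step 4: cell (1,2)='.' (+4 fires, +5 burnt)
Step 5: cell (1,2)='.' (+5 fires, +4 burnt)
Step 6: cell (1,2)='.' (+4 fires, +5 burnt)
Step 7: cell (1,2)='.' (+1 fires, +4 burnt)
Step 8: cell (1,2)='.' (+0 fires, +1 burnt)
  fire out at step 8

2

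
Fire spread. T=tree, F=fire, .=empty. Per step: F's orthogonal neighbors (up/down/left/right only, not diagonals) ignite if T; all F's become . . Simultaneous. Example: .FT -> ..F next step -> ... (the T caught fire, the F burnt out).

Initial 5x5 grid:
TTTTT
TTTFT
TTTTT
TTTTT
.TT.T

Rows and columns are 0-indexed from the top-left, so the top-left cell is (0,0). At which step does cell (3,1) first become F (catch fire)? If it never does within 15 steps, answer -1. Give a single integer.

Step 1: cell (3,1)='T' (+4 fires, +1 burnt)
Step 2: cell (3,1)='T' (+6 fires, +4 burnt)
Step 3: cell (3,1)='T' (+5 fires, +6 burnt)
Step 4: cell (3,1)='F' (+5 fires, +5 burnt)
  -> target ignites at step 4
Step 5: cell (3,1)='.' (+2 fires, +5 burnt)
Step 6: cell (3,1)='.' (+0 fires, +2 burnt)
  fire out at step 6

4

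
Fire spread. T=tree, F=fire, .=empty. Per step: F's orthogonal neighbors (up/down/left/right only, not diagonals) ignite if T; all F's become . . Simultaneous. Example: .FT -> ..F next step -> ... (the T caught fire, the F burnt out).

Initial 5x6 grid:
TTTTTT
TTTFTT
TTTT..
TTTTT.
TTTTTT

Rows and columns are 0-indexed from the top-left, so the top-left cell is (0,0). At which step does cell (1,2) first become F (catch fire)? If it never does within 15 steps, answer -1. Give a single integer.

Step 1: cell (1,2)='F' (+4 fires, +1 burnt)
  -> target ignites at step 1
Step 2: cell (1,2)='.' (+6 fires, +4 burnt)
Step 3: cell (1,2)='.' (+7 fires, +6 burnt)
Step 4: cell (1,2)='.' (+5 fires, +7 burnt)
Step 5: cell (1,2)='.' (+3 fires, +5 burnt)
Step 6: cell (1,2)='.' (+1 fires, +3 burnt)
Step 7: cell (1,2)='.' (+0 fires, +1 burnt)
  fire out at step 7

1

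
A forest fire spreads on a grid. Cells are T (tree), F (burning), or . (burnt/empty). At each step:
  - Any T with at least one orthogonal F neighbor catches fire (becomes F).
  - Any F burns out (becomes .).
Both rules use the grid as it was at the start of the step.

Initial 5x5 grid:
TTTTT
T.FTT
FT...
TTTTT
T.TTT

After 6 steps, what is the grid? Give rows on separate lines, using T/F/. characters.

Step 1: 5 trees catch fire, 2 burn out
  TTFTT
  F..FT
  .F...
  FTTTT
  T.TTT
Step 2: 6 trees catch fire, 5 burn out
  FF.FT
  ....F
  .....
  .FTTT
  F.TTT
Step 3: 2 trees catch fire, 6 burn out
  ....F
  .....
  .....
  ..FTT
  ..TTT
Step 4: 2 trees catch fire, 2 burn out
  .....
  .....
  .....
  ...FT
  ..FTT
Step 5: 2 trees catch fire, 2 burn out
  .....
  .....
  .....
  ....F
  ...FT
Step 6: 1 trees catch fire, 2 burn out
  .....
  .....
  .....
  .....
  ....F

.....
.....
.....
.....
....F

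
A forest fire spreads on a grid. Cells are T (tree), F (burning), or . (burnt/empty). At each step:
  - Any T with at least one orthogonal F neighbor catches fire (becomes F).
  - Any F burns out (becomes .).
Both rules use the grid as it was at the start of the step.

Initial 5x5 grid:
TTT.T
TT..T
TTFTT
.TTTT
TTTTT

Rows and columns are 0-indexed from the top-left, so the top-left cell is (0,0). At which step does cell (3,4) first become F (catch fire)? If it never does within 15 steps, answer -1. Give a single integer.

Step 1: cell (3,4)='T' (+3 fires, +1 burnt)
Step 2: cell (3,4)='T' (+6 fires, +3 burnt)
Step 3: cell (3,4)='F' (+6 fires, +6 burnt)
  -> target ignites at step 3
Step 4: cell (3,4)='.' (+5 fires, +6 burnt)
Step 5: cell (3,4)='.' (+0 fires, +5 burnt)
  fire out at step 5

3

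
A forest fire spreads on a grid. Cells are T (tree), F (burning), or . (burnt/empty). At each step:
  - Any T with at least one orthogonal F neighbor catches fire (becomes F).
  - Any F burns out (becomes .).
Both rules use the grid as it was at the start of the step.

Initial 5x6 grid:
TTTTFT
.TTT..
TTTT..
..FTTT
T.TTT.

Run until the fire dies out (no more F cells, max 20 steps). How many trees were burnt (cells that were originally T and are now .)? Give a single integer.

Answer: 18

Derivation:
Step 1: +5 fires, +2 burnt (F count now 5)
Step 2: +7 fires, +5 burnt (F count now 7)
Step 3: +5 fires, +7 burnt (F count now 5)
Step 4: +1 fires, +5 burnt (F count now 1)
Step 5: +0 fires, +1 burnt (F count now 0)
Fire out after step 5
Initially T: 19, now '.': 29
Total burnt (originally-T cells now '.'): 18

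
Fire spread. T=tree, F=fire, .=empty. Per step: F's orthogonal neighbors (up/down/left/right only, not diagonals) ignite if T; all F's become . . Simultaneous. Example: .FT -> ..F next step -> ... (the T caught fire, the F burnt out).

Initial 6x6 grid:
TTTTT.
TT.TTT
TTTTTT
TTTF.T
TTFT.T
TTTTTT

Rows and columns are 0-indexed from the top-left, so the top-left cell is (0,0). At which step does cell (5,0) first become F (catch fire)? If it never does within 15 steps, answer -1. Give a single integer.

Step 1: cell (5,0)='T' (+5 fires, +2 burnt)
Step 2: cell (5,0)='T' (+7 fires, +5 burnt)
Step 3: cell (5,0)='F' (+7 fires, +7 burnt)
  -> target ignites at step 3
Step 4: cell (5,0)='.' (+7 fires, +7 burnt)
Step 5: cell (5,0)='.' (+3 fires, +7 burnt)
Step 6: cell (5,0)='.' (+1 fires, +3 burnt)
Step 7: cell (5,0)='.' (+0 fires, +1 burnt)
  fire out at step 7

3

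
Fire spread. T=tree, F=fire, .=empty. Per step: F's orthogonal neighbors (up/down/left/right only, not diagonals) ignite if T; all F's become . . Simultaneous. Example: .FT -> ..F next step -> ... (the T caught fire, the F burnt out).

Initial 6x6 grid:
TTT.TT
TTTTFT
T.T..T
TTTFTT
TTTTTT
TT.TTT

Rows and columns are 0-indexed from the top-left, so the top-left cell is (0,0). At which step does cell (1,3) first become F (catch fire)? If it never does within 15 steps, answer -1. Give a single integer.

Step 1: cell (1,3)='F' (+6 fires, +2 burnt)
  -> target ignites at step 1
Step 2: cell (1,3)='.' (+9 fires, +6 burnt)
Step 3: cell (1,3)='.' (+6 fires, +9 burnt)
Step 4: cell (1,3)='.' (+6 fires, +6 burnt)
Step 5: cell (1,3)='.' (+2 fires, +6 burnt)
Step 6: cell (1,3)='.' (+0 fires, +2 burnt)
  fire out at step 6

1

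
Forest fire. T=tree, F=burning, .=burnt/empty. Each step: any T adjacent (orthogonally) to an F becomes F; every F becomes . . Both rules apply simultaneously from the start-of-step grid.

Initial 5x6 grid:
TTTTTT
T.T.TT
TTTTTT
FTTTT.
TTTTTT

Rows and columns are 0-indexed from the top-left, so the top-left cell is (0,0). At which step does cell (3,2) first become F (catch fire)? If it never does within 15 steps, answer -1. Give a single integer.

Step 1: cell (3,2)='T' (+3 fires, +1 burnt)
Step 2: cell (3,2)='F' (+4 fires, +3 burnt)
  -> target ignites at step 2
Step 3: cell (3,2)='.' (+4 fires, +4 burnt)
Step 4: cell (3,2)='.' (+5 fires, +4 burnt)
Step 5: cell (3,2)='.' (+3 fires, +5 burnt)
Step 6: cell (3,2)='.' (+4 fires, +3 burnt)
Step 7: cell (3,2)='.' (+2 fires, +4 burnt)
Step 8: cell (3,2)='.' (+1 fires, +2 burnt)
Step 9: cell (3,2)='.' (+0 fires, +1 burnt)
  fire out at step 9

2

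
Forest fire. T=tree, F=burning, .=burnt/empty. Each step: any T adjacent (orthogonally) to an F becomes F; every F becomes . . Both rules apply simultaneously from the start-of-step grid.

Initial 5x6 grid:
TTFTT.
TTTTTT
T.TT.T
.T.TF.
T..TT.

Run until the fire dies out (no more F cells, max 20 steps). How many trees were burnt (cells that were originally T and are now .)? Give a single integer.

Answer: 17

Derivation:
Step 1: +5 fires, +2 burnt (F count now 5)
Step 2: +7 fires, +5 burnt (F count now 7)
Step 3: +2 fires, +7 burnt (F count now 2)
Step 4: +2 fires, +2 burnt (F count now 2)
Step 5: +1 fires, +2 burnt (F count now 1)
Step 6: +0 fires, +1 burnt (F count now 0)
Fire out after step 6
Initially T: 19, now '.': 28
Total burnt (originally-T cells now '.'): 17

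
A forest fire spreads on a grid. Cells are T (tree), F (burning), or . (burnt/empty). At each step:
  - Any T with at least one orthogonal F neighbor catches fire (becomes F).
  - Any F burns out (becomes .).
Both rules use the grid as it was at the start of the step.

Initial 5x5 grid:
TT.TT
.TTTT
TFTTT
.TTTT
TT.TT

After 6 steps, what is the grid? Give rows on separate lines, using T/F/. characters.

Step 1: 4 trees catch fire, 1 burn out
  TT.TT
  .FTTT
  F.FTT
  .FTTT
  TT.TT
Step 2: 5 trees catch fire, 4 burn out
  TF.TT
  ..FTT
  ...FT
  ..FTT
  TF.TT
Step 3: 5 trees catch fire, 5 burn out
  F..TT
  ...FT
  ....F
  ...FT
  F..TT
Step 4: 4 trees catch fire, 5 burn out
  ...FT
  ....F
  .....
  ....F
  ...FT
Step 5: 2 trees catch fire, 4 burn out
  ....F
  .....
  .....
  .....
  ....F
Step 6: 0 trees catch fire, 2 burn out
  .....
  .....
  .....
  .....
  .....

.....
.....
.....
.....
.....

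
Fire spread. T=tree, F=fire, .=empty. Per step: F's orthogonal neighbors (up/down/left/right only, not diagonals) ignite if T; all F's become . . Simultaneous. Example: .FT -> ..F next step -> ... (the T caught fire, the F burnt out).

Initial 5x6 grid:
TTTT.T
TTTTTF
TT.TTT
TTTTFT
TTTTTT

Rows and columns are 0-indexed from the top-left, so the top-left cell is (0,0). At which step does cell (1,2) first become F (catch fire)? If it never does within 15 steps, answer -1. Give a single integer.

Step 1: cell (1,2)='T' (+7 fires, +2 burnt)
Step 2: cell (1,2)='T' (+5 fires, +7 burnt)
Step 3: cell (1,2)='F' (+4 fires, +5 burnt)
  -> target ignites at step 3
Step 4: cell (1,2)='.' (+5 fires, +4 burnt)
Step 5: cell (1,2)='.' (+4 fires, +5 burnt)
Step 6: cell (1,2)='.' (+1 fires, +4 burnt)
Step 7: cell (1,2)='.' (+0 fires, +1 burnt)
  fire out at step 7

3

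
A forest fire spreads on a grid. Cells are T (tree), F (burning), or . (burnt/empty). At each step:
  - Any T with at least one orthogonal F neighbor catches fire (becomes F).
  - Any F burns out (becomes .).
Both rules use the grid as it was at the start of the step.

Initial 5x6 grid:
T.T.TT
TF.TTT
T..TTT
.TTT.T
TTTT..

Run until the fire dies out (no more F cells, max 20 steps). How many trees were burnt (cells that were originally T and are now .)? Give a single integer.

Step 1: +1 fires, +1 burnt (F count now 1)
Step 2: +2 fires, +1 burnt (F count now 2)
Step 3: +0 fires, +2 burnt (F count now 0)
Fire out after step 3
Initially T: 20, now '.': 13
Total burnt (originally-T cells now '.'): 3

Answer: 3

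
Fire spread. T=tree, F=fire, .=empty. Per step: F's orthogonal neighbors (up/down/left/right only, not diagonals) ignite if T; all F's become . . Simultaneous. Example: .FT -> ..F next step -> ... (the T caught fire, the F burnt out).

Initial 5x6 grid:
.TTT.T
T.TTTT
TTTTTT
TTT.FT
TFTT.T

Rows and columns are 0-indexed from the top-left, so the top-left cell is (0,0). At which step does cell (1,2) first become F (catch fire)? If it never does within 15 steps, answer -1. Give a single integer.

Step 1: cell (1,2)='T' (+5 fires, +2 burnt)
Step 2: cell (1,2)='T' (+8 fires, +5 burnt)
Step 3: cell (1,2)='T' (+4 fires, +8 burnt)
Step 4: cell (1,2)='F' (+4 fires, +4 burnt)
  -> target ignites at step 4
Step 5: cell (1,2)='.' (+1 fires, +4 burnt)
Step 6: cell (1,2)='.' (+1 fires, +1 burnt)
Step 7: cell (1,2)='.' (+0 fires, +1 burnt)
  fire out at step 7

4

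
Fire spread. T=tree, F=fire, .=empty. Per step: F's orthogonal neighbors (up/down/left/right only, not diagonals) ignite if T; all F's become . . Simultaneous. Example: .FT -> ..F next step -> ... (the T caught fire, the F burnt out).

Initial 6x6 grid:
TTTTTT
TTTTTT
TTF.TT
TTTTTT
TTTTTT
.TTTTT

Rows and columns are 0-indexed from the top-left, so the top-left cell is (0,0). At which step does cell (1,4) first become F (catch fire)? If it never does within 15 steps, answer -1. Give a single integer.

Step 1: cell (1,4)='T' (+3 fires, +1 burnt)
Step 2: cell (1,4)='T' (+7 fires, +3 burnt)
Step 3: cell (1,4)='F' (+9 fires, +7 burnt)
  -> target ignites at step 3
Step 4: cell (1,4)='.' (+9 fires, +9 burnt)
Step 5: cell (1,4)='.' (+4 fires, +9 burnt)
Step 6: cell (1,4)='.' (+1 fires, +4 burnt)
Step 7: cell (1,4)='.' (+0 fires, +1 burnt)
  fire out at step 7

3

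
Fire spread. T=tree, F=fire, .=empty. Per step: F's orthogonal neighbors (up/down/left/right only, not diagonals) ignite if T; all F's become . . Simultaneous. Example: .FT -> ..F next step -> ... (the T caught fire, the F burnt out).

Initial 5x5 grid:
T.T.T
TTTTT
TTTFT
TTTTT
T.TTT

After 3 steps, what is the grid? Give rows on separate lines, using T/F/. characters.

Step 1: 4 trees catch fire, 1 burn out
  T.T.T
  TTTFT
  TTF.F
  TTTFT
  T.TTT
Step 2: 6 trees catch fire, 4 burn out
  T.T.T
  TTF.F
  TF...
  TTF.F
  T.TFT
Step 3: 7 trees catch fire, 6 burn out
  T.F.F
  TF...
  F....
  TF...
  T.F.F

T.F.F
TF...
F....
TF...
T.F.F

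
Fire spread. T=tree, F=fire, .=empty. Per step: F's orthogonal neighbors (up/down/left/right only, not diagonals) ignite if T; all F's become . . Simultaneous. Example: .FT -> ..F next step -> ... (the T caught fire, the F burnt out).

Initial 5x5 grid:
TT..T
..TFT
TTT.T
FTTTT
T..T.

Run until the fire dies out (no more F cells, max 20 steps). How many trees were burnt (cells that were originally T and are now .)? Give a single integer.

Answer: 13

Derivation:
Step 1: +5 fires, +2 burnt (F count now 5)
Step 2: +5 fires, +5 burnt (F count now 5)
Step 3: +2 fires, +5 burnt (F count now 2)
Step 4: +1 fires, +2 burnt (F count now 1)
Step 5: +0 fires, +1 burnt (F count now 0)
Fire out after step 5
Initially T: 15, now '.': 23
Total burnt (originally-T cells now '.'): 13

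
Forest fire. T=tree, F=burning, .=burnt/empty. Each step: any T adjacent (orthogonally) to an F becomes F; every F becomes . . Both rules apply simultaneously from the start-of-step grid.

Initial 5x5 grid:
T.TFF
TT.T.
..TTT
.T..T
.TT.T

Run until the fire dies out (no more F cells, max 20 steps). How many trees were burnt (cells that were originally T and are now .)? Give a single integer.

Step 1: +2 fires, +2 burnt (F count now 2)
Step 2: +1 fires, +2 burnt (F count now 1)
Step 3: +2 fires, +1 burnt (F count now 2)
Step 4: +1 fires, +2 burnt (F count now 1)
Step 5: +1 fires, +1 burnt (F count now 1)
Step 6: +0 fires, +1 burnt (F count now 0)
Fire out after step 6
Initially T: 13, now '.': 19
Total burnt (originally-T cells now '.'): 7

Answer: 7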